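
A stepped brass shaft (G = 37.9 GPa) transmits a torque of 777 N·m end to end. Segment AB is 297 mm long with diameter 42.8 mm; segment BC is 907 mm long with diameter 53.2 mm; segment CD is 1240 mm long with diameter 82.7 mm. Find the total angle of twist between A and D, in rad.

J_AB = π(0.0428)⁴/32 = 3.29×10^-7 m⁴; J_BC = π(0.0532)⁴/32 = 7.86×10^-7 m⁴; J_CD = π(0.0827)⁴/32 = 4.59×10^-6 m⁴.
θ = (T/G)·Σ L_i/J_i = (777.0/37.9×10⁹)·(0.297/3.29×10^-7 + 0.907/7.86×10^-7 + 1.24/4.59×10^-6) = 0.04766 rad.

0.0477 rad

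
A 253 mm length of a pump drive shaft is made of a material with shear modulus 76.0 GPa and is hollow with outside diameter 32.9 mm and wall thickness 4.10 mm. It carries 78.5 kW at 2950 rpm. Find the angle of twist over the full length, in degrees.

0.618°

ω = 2π·2950/60 = 308.9 rad/s, so T = P/ω = 78.5×10³ / 308.9 = 254.1 N·m.
J = π(d_o⁴ − d_i⁴)/32 = π(0.0329⁴ − 0.0247⁴)/32 = 7.848×10^-8 m⁴.
θ = T·L/(G·J) = 254.1 × 0.253 / (76.0×10⁹ × 7.848×10^-8) = 0.01078 rad.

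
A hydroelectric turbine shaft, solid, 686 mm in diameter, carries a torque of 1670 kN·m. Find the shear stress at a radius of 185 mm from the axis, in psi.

2060 psi

J = πd⁴/32 = π(0.686)⁴/32 = 0.02174 m⁴.
Shear stress varies linearly with radius: τ = T·r/J = 1.670e6 × 0.185 / 0.02174 = 1.421×10^7 Pa.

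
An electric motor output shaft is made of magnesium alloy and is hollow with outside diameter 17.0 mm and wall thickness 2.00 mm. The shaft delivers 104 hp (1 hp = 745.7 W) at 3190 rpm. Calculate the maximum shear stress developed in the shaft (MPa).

ω = 2π·3190/60 = 334.1 rad/s, so T = P/ω = 104×745.7 / 334.1 = 232.2 N·m.
J = π(d_o⁴ − d_i⁴)/32 = π(0.0170⁴ − 0.0130⁴)/32 = 5.396×10^-9 m⁴.
τ_max = T·r/J = 232.2 × 0.00850 / 5.396×10^-9 = 3.657×10^8 Pa.

366 MPa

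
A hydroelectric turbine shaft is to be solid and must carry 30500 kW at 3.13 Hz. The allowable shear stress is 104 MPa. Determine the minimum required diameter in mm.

ω = 2π·3.13 = 19.67 rad/s, so T = P/ω = 30500×10³ / 19.67 = 1.551e6 N·m.
For a solid shaft τ_max = 16T/(πd³), so d = (16T/(π τ_allow))^(1/3) = (16·1.551e6/(π·1.04×10^8))^(1/3) = 0.4235 m.

423 mm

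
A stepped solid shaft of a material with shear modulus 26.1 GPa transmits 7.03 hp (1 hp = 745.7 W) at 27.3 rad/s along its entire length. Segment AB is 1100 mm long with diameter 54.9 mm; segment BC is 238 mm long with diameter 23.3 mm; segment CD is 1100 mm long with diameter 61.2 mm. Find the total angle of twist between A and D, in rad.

0.0755 rad

ω = 27.3 rad/s, so T = P/ω = 7.03×745.7 / 27.30 = 192.0 N·m.
J_AB = π(0.0549)⁴/32 = 8.92×10^-7 m⁴; J_BC = π(0.0233)⁴/32 = 2.89×10^-8 m⁴; J_CD = π(0.0612)⁴/32 = 1.38×10^-6 m⁴.
θ = (T/G)·Σ L_i/J_i = (192.0/26.1×10⁹)·(1.10/8.92×10^-7 + 0.238/2.89×10^-8 + 1.10/1.38×10^-6) = 0.07547 rad.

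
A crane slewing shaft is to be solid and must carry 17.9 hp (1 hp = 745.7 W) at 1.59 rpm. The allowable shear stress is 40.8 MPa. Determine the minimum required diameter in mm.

215 mm

ω = 2π·1.59/60 = 0.1665 rad/s, so T = P/ω = 17.9×745.7 / 0.1665 = 80170 N·m.
For a solid shaft τ_max = 16T/(πd³), so d = (16T/(π τ_allow))^(1/3) = (16·80170/(π·4.08×10^7))^(1/3) = 0.2155 m.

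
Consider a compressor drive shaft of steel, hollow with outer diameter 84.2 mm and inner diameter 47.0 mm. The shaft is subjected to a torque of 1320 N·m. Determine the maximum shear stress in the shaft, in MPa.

12.5 MPa

J = π(d_o⁴ − d_i⁴)/32 = π(0.0842⁴ − 0.0470⁴)/32 = 4.455×10^-6 m⁴.
τ_max = T·r/J = 1320 × 0.0421 / 4.455×10^-6 = 1.247×10^7 Pa.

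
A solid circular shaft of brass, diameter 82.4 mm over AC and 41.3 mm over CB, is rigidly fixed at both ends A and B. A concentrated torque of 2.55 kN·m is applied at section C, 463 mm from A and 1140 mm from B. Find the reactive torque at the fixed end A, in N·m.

Compatibility: T_A·a/J_AC = T_B·b/J_CB with T_A + T_B = T₀.
J_AC = 4.53×10^-6 m⁴, J_CB = 2.86×10^-7 m⁴, so T_A = T₀·(J_AC/a)/((J_AC/a)+(J_CB/b)) = 2486 N·m, T_B = 63.73 N·m.

2490 N·m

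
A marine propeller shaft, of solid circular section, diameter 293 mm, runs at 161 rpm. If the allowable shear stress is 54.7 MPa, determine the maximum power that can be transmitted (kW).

J = πd⁴/32 = π(0.293)⁴/32 = 7.236×10^-4 m⁴.
T_max = τ_allow·J/r = 5.47×10^7 × 7.236×10^-4 / 0.146 = 270200 N·m.
ω = 2π·161/60 = 16.86 rad/s, so P_max = T_max·ω = 4.555×10^6 W.

4550 kW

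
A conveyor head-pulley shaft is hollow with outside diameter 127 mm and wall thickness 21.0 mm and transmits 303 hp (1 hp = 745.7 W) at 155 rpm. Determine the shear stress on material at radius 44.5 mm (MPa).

ω = 2π·155/60 = 16.23 rad/s, so T = P/ω = 303×745.7 / 16.23 = 13920 N·m.
J = π(d_o⁴ − d_i⁴)/32 = π(0.127⁴ − 0.0850⁴)/32 = 2.041×10^-5 m⁴.
Shear stress varies linearly with radius: τ = T·r/J = 13920 × 0.0445 / 2.041×10^-5 = 3.034×10^7 Pa.

30.3 MPa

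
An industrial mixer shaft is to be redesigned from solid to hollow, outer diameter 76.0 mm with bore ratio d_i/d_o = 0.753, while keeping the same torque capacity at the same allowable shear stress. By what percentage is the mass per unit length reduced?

Equal τ_max and T ⇒ the solid shaft needs d_s³ = d_o³(1−k⁴), so d_s = 76.0·(1−0.753⁴)^(1/3) = 66.78 mm.
Area ratio A_h/A_s = d_o²(1−k²)/d_s² = (1−k²)/(1−k⁴)^(2/3) = 0.5608.
Mass saving = 1 − 0.5608 = 43.9 %.

43.9 %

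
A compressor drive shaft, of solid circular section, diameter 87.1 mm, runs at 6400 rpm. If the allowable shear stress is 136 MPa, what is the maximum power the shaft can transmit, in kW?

11800 kW

J = πd⁴/32 = π(0.0871)⁴/32 = 5.650×10^-6 m⁴.
T_max = τ_allow·J/r = 1.36×10^8 × 5.650×10^-6 / 0.0435 = 17650 N·m.
ω = 2π·6400/60 = 670.2 rad/s, so P_max = T_max·ω = 1.183×10^7 W.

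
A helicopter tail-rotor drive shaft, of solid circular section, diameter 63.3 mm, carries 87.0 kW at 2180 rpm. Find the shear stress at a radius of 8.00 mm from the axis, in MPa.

ω = 2π·2180/60 = 228.3 rad/s, so T = P/ω = 87.0×10³ / 228.3 = 381.1 N·m.
J = πd⁴/32 = π(0.0633)⁴/32 = 1.576×10^-6 m⁴.
Shear stress varies linearly with radius: τ = T·r/J = 381.1 × 0.00800 / 1.576×10^-6 = 1.934×10^6 Pa.

1.93 MPa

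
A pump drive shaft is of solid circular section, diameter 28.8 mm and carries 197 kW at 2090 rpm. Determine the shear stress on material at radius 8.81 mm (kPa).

117000 kPa

ω = 2π·2090/60 = 218.9 rad/s, so T = P/ω = 197×10³ / 218.9 = 900.1 N·m.
J = πd⁴/32 = π(0.0288)⁴/32 = 6.754×10^-8 m⁴.
Shear stress varies linearly with radius: τ = T·r/J = 900.1 × 0.00881 / 6.754×10^-8 = 1.174×10^8 Pa.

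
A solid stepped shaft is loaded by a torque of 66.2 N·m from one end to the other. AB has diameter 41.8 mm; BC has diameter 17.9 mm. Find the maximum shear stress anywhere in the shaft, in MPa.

58.8 MPa

Under the same torque, τ_max = 16T/(πd³) is largest where d is smallest — segment BC (d = 17.9 mm).
τ_max = 16·66.20/(π·(0.0179)³) = 5.879×10^7 Pa.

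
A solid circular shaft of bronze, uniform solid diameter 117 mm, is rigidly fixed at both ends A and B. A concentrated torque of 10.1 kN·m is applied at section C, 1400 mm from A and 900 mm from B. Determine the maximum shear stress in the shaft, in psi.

2840 psi

With uniform GJ and both ends fixed, compatibility θ_AC = θ_CB gives T_A·a = T_B·b, together with T_A + T_B = T₀.
T_A = T₀·b/(a+b) = 10100·900/2300 = 3952 N·m; T_B = 6148 N·m.
τ in each portion: τ_AC = 1.26×10^7 Pa, τ_CB = 1.95×10^7 Pa; maximum is in CB.
τ_max = T_CB·r/J = 6148·0.0585/1.84×10^-5 = 1.955×10^7 Pa.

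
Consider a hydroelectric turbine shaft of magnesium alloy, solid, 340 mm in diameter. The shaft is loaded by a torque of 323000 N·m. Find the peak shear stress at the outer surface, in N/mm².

J = πd⁴/32 = π(0.340)⁴/32 = 1.312×10^-3 m⁴.
τ_max = T·r/J = 323000 × 0.170 / 1.312×10^-3 = 4.185×10^7 Pa.

41.9 N/mm²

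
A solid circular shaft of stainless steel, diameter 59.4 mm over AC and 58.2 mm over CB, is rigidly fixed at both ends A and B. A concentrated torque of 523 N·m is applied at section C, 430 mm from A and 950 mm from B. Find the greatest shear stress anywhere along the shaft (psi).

Compatibility: T_A·a/J_AC = T_B·b/J_CB with T_A + T_B = T₀.
J_AC = 1.22×10^-6 m⁴, J_CB = 1.13×10^-6 m⁴, so T_A = T₀·(J_AC/a)/((J_AC/a)+(J_CB/b)) = 369.1 N·m, T_B = 153.9 N·m.
τ in each portion: τ_AC = 8.97×10^6 Pa, τ_CB = 3.98×10^6 Pa; maximum is in AC.
τ_max = T_AC·r/J = 369.1·0.0297/1.22×10^-6 = 8.968×10^6 Pa.

1300 psi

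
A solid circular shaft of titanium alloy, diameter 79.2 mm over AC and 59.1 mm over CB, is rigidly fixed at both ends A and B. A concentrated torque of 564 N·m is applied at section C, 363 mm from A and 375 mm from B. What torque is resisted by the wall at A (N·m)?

Compatibility: T_A·a/J_AC = T_B·b/J_CB with T_A + T_B = T₀.
J_AC = 3.86×10^-6 m⁴, J_CB = 1.20×10^-6 m⁴, so T_A = T₀·(J_AC/a)/((J_AC/a)+(J_CB/b)) = 433.8 N·m, T_B = 130.2 N·m.

434 N·m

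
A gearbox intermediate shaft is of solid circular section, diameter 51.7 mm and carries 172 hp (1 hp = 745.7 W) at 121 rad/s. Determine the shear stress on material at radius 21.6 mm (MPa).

ω = 121 rad/s, so T = P/ω = 172×745.7 / 121.0 = 1060 N·m.
J = πd⁴/32 = π(0.0517)⁴/32 = 7.014×10^-7 m⁴.
Shear stress varies linearly with radius: τ = T·r/J = 1060 × 0.0216 / 7.014×10^-7 = 3.264×10^7 Pa.

32.6 MPa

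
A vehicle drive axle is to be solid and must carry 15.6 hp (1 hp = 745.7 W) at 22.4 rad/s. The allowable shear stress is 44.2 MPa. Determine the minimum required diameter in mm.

39.1 mm

ω = 22.4 rad/s, so T = P/ω = 15.6×745.7 / 22.40 = 519.3 N·m.
For a solid shaft τ_max = 16T/(πd³), so d = (16T/(π τ_allow))^(1/3) = (16·519.3/(π·4.42×10^7))^(1/3) = 0.03911 m.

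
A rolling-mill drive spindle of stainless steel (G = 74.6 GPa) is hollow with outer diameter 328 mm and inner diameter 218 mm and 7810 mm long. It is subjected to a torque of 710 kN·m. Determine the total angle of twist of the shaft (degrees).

4.66°

J = π(d_o⁴ − d_i⁴)/32 = π(0.328⁴ − 0.218⁴)/32 = 9.146×10^-4 m⁴.
θ = T·L/(G·J) = 710000 × 7.81 / (74.6×10⁹ × 9.146×10^-4) = 0.08127 rad.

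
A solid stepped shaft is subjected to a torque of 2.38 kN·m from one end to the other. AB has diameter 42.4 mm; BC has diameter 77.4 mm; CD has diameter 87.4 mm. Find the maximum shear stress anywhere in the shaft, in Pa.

1.59e8 Pa

Under the same torque, τ_max = 16T/(πd³) is largest where d is smallest — segment AB (d = 42.4 mm).
τ_max = 16·2380/(π·(0.0424)³) = 1.590×10^8 Pa.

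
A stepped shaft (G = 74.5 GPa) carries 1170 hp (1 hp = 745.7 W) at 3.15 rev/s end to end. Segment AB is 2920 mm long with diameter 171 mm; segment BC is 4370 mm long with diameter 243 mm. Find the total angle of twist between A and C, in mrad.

ω = 2π·3.15 = 19.79 rad/s, so T = P/ω = 1170×745.7 / 19.79 = 44080 N·m.
J_AB = π(0.171)⁴/32 = 8.39×10^-5 m⁴; J_BC = π(0.243)⁴/32 = 3.42×10^-4 m⁴.
θ = (T/G)·Σ L_i/J_i = (44080/74.5×10⁹)·(2.92/8.39×10^-5 + 4.37/3.42×10^-4) = 0.02814 rad.

28.1 mrad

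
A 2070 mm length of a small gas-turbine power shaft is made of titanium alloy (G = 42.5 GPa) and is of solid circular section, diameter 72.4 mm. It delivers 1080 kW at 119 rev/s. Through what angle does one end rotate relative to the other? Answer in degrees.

ω = 2π·119 = 747.7 rad/s, so T = P/ω = 1080×10³ / 747.7 = 1444 N·m.
J = πd⁴/32 = π(0.0724)⁴/32 = 2.697×10^-6 m⁴.
θ = T·L/(G·J) = 1444 × 2.07 / (42.5×10⁹ × 2.697×10^-6) = 0.02608 rad.

1.49°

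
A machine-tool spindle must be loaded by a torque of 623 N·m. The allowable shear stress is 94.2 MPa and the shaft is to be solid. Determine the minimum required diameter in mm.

For a solid shaft τ_max = 16T/(πd³), so d = (16T/(π τ_allow))^(1/3) = (16·623.0/(π·9.42×10^7))^(1/3) = 0.03230 m.

32.3 mm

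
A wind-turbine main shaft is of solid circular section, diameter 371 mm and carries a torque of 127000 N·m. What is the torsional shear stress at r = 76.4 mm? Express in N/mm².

5.22 N/mm²

J = πd⁴/32 = π(0.371)⁴/32 = 1.860×10^-3 m⁴.
Shear stress varies linearly with radius: τ = T·r/J = 127000 × 0.0764 / 1.860×10^-3 = 5.217×10^6 Pa.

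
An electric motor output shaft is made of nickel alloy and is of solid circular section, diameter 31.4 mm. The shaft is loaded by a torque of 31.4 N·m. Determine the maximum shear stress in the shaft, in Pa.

5.17e6 Pa

J = πd⁴/32 = π(0.0314)⁴/32 = 9.544×10^-8 m⁴.
τ_max = T·r/J = 31.40 × 0.0157 / 9.544×10^-8 = 5.165×10^6 Pa.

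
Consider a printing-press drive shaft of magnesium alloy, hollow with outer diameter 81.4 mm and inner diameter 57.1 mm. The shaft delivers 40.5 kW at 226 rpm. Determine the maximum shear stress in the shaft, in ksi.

ω = 2π·226/60 = 23.67 rad/s, so T = P/ω = 40.5×10³ / 23.67 = 1711 N·m.
J = π(d_o⁴ − d_i⁴)/32 = π(0.0814⁴ − 0.0571⁴)/32 = 3.267×10^-6 m⁴.
τ_max = T·r/J = 1711 × 0.0407 / 3.267×10^-6 = 2.132×10^7 Pa.

3.09 ksi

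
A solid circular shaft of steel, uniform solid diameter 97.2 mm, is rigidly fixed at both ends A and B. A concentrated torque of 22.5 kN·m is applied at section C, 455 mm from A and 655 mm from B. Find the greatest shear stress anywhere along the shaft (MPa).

73.6 MPa

With uniform GJ and both ends fixed, compatibility θ_AC = θ_CB gives T_A·a = T_B·b, together with T_A + T_B = T₀.
T_A = T₀·b/(a+b) = 22500·655/1110 = 13280 N·m; T_B = 9223 N·m.
τ in each portion: τ_AC = 7.36×10^7 Pa, τ_CB = 5.11×10^7 Pa; maximum is in AC.
τ_max = T_AC·r/J = 13280·0.0486/8.76×10^-6 = 7.363×10^7 Pa.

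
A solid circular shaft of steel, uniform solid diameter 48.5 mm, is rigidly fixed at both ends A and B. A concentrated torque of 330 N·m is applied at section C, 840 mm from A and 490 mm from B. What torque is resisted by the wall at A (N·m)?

122 N·m

With uniform GJ and both ends fixed, compatibility θ_AC = θ_CB gives T_A·a = T_B·b, together with T_A + T_B = T₀.
T_A = T₀·b/(a+b) = 330.0·490/1330 = 121.6 N·m; T_B = 208.4 N·m.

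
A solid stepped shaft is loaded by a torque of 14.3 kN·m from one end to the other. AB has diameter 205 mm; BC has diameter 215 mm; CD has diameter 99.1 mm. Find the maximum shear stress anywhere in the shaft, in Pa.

Under the same torque, τ_max = 16T/(πd³) is largest where d is smallest — segment CD (d = 99.1 mm).
τ_max = 16·14300/(π·(0.0991)³) = 7.483×10^7 Pa.

7.48e7 Pa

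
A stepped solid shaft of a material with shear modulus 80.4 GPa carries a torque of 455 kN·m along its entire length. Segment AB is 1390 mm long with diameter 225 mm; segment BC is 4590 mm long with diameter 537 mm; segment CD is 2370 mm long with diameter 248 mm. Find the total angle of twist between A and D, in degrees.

J_AB = π(0.225)⁴/32 = 2.52×10^-4 m⁴; J_BC = π(0.537)⁴/32 = 8.16×10^-3 m⁴; J_CD = π(0.248)⁴/32 = 3.71×10^-4 m⁴.
θ = (T/G)·Σ L_i/J_i = (455000/80.4×10⁹)·(1.39/2.52×10^-4 + 4.59/8.16×10^-3 + 2.37/3.71×10^-4) = 0.07056 rad.

4.04°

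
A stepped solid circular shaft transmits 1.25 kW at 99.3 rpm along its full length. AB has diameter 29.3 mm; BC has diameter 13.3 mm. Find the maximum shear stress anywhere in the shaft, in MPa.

ω = 2π·99.3/60 = 10.40 rad/s, so T = P/ω = 1.25×10³ / 10.40 = 120.2 N·m.
Under the same torque, τ_max = 16T/(πd³) is largest where d is smallest — segment BC (d = 13.3 mm).
τ_max = 16·120.2/(π·(0.0133)³) = 2.602×10^8 Pa.

260 MPa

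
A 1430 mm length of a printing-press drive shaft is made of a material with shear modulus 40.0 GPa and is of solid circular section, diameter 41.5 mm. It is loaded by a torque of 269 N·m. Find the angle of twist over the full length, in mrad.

J = πd⁴/32 = π(0.0415)⁴/32 = 2.912×10^-7 m⁴.
θ = T·L/(G·J) = 269.0 × 1.43 / (40.0×10⁹ × 2.912×10^-7) = 0.03302 rad.

33.0 mrad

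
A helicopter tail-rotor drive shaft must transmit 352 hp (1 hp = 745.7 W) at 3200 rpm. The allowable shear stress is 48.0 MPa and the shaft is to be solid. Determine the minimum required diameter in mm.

43.6 mm

ω = 2π·3200/60 = 335.1 rad/s, so T = P/ω = 352×745.7 / 335.1 = 783.3 N·m.
For a solid shaft τ_max = 16T/(πd³), so d = (16T/(π τ_allow))^(1/3) = (16·783.3/(π·4.80×10^7))^(1/3) = 0.04364 m.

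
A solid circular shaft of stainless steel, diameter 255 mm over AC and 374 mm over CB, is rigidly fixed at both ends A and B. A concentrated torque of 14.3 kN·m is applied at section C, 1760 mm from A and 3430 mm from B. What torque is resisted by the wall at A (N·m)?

Compatibility: T_A·a/J_AC = T_B·b/J_CB with T_A + T_B = T₀.
J_AC = 4.15×10^-4 m⁴, J_CB = 1.92×10^-3 m⁴, so T_A = T₀·(J_AC/a)/((J_AC/a)+(J_CB/b)) = 4238 N·m, T_B = 10060 N·m.

4240 N·m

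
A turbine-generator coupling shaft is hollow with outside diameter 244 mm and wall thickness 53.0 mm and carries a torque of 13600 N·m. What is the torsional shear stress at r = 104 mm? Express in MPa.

J = π(d_o⁴ − d_i⁴)/32 = π(0.244⁴ − 0.138⁴)/32 = 3.124×10^-4 m⁴.
Shear stress varies linearly with radius: τ = T·r/J = 13600 × 0.104 / 3.124×10^-4 = 4.528×10^6 Pa.

4.53 MPa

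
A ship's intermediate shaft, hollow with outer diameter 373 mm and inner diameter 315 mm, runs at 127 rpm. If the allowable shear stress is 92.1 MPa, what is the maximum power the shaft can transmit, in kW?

J = π(d_o⁴ − d_i⁴)/32 = π(0.373⁴ − 0.315⁴)/32 = 9.338×10^-4 m⁴.
T_max = τ_allow·J/r = 9.21×10^7 × 9.338×10^-4 / 0.186 = 461100 N·m.
ω = 2π·127/60 = 13.30 rad/s, so P_max = T_max·ω = 6.133×10^6 W.

6130 kW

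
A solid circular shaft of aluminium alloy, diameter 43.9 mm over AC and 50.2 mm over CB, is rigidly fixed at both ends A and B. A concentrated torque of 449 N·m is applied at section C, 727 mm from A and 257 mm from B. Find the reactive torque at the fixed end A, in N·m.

Compatibility: T_A·a/J_AC = T_B·b/J_CB with T_A + T_B = T₀.
J_AC = 3.65×10^-7 m⁴, J_CB = 6.23×10^-7 m⁴, so T_A = T₀·(J_AC/a)/((J_AC/a)+(J_CB/b)) = 76.93 N·m, T_B = 372.1 N·m.

76.9 N·m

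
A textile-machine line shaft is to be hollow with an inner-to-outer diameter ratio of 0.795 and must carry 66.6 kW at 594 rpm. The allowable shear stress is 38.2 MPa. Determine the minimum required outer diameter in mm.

61.9 mm

ω = 2π·594/60 = 62.20 rad/s, so T = P/ω = 66.6×10³ / 62.20 = 1071 N·m.
For a hollow shaft with d_i/d_o = 0.795: τ_max = 16T/(π d_o³ (1−k⁴)), so d_o = [16T/(π τ_allow (1−k⁴))]^(1/3) = [16·1071/(π·3.82×10^7·0.6005)]^(1/3) = 0.06195 m.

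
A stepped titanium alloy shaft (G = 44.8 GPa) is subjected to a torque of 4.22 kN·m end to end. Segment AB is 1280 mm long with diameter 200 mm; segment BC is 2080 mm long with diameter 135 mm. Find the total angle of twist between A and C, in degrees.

J_AB = π(0.200)⁴/32 = 1.57×10^-4 m⁴; J_BC = π(0.135)⁴/32 = 3.26×10^-5 m⁴.
θ = (T/G)·Σ L_i/J_i = (4220/44.8×10⁹)·(1.28/1.57×10^-4 + 2.08/3.26×10^-5) = 6.776×10^-3 rad.

0.388°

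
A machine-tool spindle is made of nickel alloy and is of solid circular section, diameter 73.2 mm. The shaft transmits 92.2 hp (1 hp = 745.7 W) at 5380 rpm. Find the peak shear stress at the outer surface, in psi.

230 psi

ω = 2π·5380/60 = 563.4 rad/s, so T = P/ω = 92.2×745.7 / 563.4 = 122.0 N·m.
J = πd⁴/32 = π(0.0732)⁴/32 = 2.819×10^-6 m⁴.
τ_max = T·r/J = 122.0 × 0.0366 / 2.819×10^-6 = 1.585×10^6 Pa.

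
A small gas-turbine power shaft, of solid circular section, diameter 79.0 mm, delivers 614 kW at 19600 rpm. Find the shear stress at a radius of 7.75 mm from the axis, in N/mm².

0.606 N/mm²

ω = 2π·19600/60 = 2053 rad/s, so T = P/ω = 614×10³ / 2053 = 299.1 N·m.
J = πd⁴/32 = π(0.0790)⁴/32 = 3.824×10^-6 m⁴.
Shear stress varies linearly with radius: τ = T·r/J = 299.1 × 0.00775 / 3.824×10^-6 = 6.063×10^5 Pa.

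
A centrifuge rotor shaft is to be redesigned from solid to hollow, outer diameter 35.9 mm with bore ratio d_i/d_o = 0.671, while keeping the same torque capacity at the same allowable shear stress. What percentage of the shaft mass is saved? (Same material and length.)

Equal τ_max and T ⇒ the solid shaft needs d_s³ = d_o³(1−k⁴), so d_s = 35.9·(1−0.671⁴)^(1/3) = 33.29 mm.
Area ratio A_h/A_s = d_o²(1−k²)/d_s² = (1−k²)/(1−k⁴)^(2/3) = 0.6394.
Mass saving = 1 − 0.6394 = 36.1 %.

36.1 %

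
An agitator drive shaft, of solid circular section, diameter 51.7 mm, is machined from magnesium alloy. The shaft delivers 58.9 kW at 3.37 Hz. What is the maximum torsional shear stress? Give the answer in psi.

14900 psi

ω = 2π·3.37 = 21.17 rad/s, so T = P/ω = 58.9×10³ / 21.17 = 2782 N·m.
J = πd⁴/32 = π(0.0517)⁴/32 = 7.014×10^-7 m⁴.
τ_max = T·r/J = 2782 × 0.0259 / 7.014×10^-7 = 1.025×10^8 Pa.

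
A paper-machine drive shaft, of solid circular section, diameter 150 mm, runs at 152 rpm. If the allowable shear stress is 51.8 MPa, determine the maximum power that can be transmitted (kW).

546 kW

J = πd⁴/32 = π(0.150)⁴/32 = 4.970×10^-5 m⁴.
T_max = τ_allow·J/r = 5.18×10^7 × 4.970×10^-5 / 0.0750 = 34330 N·m.
ω = 2π·152/60 = 15.92 rad/s, so P_max = T_max·ω = 5.464×10^5 W.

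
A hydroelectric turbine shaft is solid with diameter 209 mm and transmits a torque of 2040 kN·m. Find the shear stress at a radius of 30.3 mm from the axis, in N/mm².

J = πd⁴/32 = π(0.209)⁴/32 = 1.873×10^-4 m⁴.
Shear stress varies linearly with radius: τ = T·r/J = 2.040e6 × 0.0303 / 1.873×10^-4 = 3.300×10^8 Pa.

330 N/mm²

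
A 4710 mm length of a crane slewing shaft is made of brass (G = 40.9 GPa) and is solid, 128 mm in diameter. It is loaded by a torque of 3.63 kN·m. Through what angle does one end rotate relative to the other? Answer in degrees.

0.909°

J = πd⁴/32 = π(0.128)⁴/32 = 2.635×10^-5 m⁴.
θ = T·L/(G·J) = 3630 × 4.71 / (40.9×10⁹ × 2.635×10^-5) = 0.01586 rad.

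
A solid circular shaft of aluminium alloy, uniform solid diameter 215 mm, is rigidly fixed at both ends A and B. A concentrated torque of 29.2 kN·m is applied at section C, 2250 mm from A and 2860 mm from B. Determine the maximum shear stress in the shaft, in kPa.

With uniform GJ and both ends fixed, compatibility θ_AC = θ_CB gives T_A·a = T_B·b, together with T_A + T_B = T₀.
T_A = T₀·b/(a+b) = 29200·2860/5110 = 16340 N·m; T_B = 12860 N·m.
τ in each portion: τ_AC = 8.37×10^6 Pa, τ_CB = 6.59×10^6 Pa; maximum is in AC.
τ_max = T_AC·r/J = 16340·0.107/2.10×10^-4 = 8.375×10^6 Pa.

8370 kPa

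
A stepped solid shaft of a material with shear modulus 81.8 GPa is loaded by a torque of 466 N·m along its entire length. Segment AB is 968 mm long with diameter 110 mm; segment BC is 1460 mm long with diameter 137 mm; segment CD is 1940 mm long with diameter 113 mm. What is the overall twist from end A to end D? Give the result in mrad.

J_AB = π(0.110)⁴/32 = 1.44×10^-5 m⁴; J_BC = π(0.137)⁴/32 = 3.46×10^-5 m⁴; J_CD = π(0.113)⁴/32 = 1.60×10^-5 m⁴.
θ = (T/G)·Σ L_i/J_i = (466.0/81.8×10⁹)·(0.968/1.44×10^-5 + 1.46/3.46×10^-5 + 1.94/1.60×10^-5) = 1.315×10^-3 rad.

1.31 mrad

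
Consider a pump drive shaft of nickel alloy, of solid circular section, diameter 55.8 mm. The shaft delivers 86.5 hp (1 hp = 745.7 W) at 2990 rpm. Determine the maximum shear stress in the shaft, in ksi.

0.876 ksi

ω = 2π·2990/60 = 313.1 rad/s, so T = P/ω = 86.5×745.7 / 313.1 = 206.0 N·m.
J = πd⁴/32 = π(0.0558)⁴/32 = 9.518×10^-7 m⁴.
τ_max = T·r/J = 206.0 × 0.0279 / 9.518×10^-7 = 6.039×10^6 Pa.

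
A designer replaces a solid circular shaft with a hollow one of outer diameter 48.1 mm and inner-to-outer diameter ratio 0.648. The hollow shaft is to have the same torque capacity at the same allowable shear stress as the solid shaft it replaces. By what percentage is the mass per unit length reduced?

Equal τ_max and T ⇒ the solid shaft needs d_s³ = d_o³(1−k⁴), so d_s = 48.1·(1−0.648⁴)^(1/3) = 45.09 mm.
Area ratio A_h/A_s = d_o²(1−k²)/d_s² = (1−k²)/(1−k⁴)^(2/3) = 0.6602.
Mass saving = 1 − 0.6602 = 34.0 %.

34.0 %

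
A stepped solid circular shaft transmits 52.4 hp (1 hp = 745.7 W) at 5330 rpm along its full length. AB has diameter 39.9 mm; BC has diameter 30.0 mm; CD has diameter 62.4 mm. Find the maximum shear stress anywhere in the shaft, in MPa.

ω = 2π·5330/60 = 558.2 rad/s, so T = P/ω = 52.4×745.7 / 558.2 = 70.01 N·m.
Under the same torque, τ_max = 16T/(πd³) is largest where d is smallest — segment BC (d = 30.0 mm).
τ_max = 16·70.01/(π·(0.0300)³) = 1.321×10^7 Pa.

13.2 MPa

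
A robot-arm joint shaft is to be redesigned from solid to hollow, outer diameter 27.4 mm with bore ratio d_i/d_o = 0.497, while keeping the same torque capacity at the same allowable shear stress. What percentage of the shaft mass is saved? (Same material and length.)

21.5 %

Equal τ_max and T ⇒ the solid shaft needs d_s³ = d_o³(1−k⁴), so d_s = 27.4·(1−0.497⁴)^(1/3) = 26.83 mm.
Area ratio A_h/A_s = d_o²(1−k²)/d_s² = (1−k²)/(1−k⁴)^(2/3) = 0.7853.
Mass saving = 1 − 0.7853 = 21.5 %.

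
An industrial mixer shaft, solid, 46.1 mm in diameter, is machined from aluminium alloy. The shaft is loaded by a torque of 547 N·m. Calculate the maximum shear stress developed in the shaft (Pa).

2.84e7 Pa

J = πd⁴/32 = π(0.0461)⁴/32 = 4.434×10^-7 m⁴.
τ_max = T·r/J = 547.0 × 0.0231 / 4.434×10^-7 = 2.844×10^7 Pa.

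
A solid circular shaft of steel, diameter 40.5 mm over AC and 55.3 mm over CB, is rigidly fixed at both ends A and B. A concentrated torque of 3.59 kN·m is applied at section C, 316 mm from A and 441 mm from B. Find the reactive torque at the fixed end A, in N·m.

1030 N·m

Compatibility: T_A·a/J_AC = T_B·b/J_CB with T_A + T_B = T₀.
J_AC = 2.64×10^-7 m⁴, J_CB = 9.18×10^-7 m⁴, so T_A = T₀·(J_AC/a)/((J_AC/a)+(J_CB/b)) = 1028 N·m, T_B = 2562 N·m.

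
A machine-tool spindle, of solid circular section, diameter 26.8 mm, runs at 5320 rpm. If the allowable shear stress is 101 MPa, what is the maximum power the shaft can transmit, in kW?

J = πd⁴/32 = π(0.0268)⁴/32 = 5.065×10^-8 m⁴.
T_max = τ_allow·J/r = 1.01×10^8 × 5.065×10^-8 / 0.0134 = 381.7 N·m.
ω = 2π·5320/60 = 557.1 rad/s, so P_max = T_max·ω = 2.127×10^5 W.

213 kW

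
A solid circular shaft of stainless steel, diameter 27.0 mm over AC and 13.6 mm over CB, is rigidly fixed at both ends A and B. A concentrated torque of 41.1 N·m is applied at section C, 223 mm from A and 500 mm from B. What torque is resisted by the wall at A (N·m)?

Compatibility: T_A·a/J_AC = T_B·b/J_CB with T_A + T_B = T₀.
J_AC = 5.22×10^-8 m⁴, J_CB = 3.36×10^-9 m⁴, so T_A = T₀·(J_AC/a)/((J_AC/a)+(J_CB/b)) = 39.95 N·m, T_B = 1.147 N·m.

40.0 N·m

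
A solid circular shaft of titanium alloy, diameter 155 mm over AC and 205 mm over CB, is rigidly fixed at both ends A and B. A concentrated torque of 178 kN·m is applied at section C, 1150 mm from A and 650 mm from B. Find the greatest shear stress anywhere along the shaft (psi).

Compatibility: T_A·a/J_AC = T_B·b/J_CB with T_A + T_B = T₀.
J_AC = 5.67×10^-5 m⁴, J_CB = 1.73×10^-4 m⁴, so T_A = T₀·(J_AC/a)/((J_AC/a)+(J_CB/b)) = 27750 N·m, T_B = 150200 N·m.
τ in each portion: τ_AC = 3.80×10^7 Pa, τ_CB = 8.88×10^7 Pa; maximum is in CB.
τ_max = T_CB·r/J = 150200·0.102/1.73×10^-4 = 8.882×10^7 Pa.

12900 psi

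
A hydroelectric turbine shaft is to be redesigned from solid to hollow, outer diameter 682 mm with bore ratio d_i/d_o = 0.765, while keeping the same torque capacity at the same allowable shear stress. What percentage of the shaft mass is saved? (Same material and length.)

45.1 %

Equal τ_max and T ⇒ the solid shaft needs d_s³ = d_o³(1−k⁴), so d_s = 682·(1−0.765⁴)^(1/3) = 593.0 mm.
Area ratio A_h/A_s = d_o²(1−k²)/d_s² = (1−k²)/(1−k⁴)^(2/3) = 0.5485.
Mass saving = 1 − 0.5485 = 45.1 %.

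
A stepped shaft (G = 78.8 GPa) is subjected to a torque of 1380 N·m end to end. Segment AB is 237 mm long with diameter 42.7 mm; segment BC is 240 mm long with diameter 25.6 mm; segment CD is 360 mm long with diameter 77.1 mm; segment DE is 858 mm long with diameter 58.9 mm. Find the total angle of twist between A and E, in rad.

J_AB = π(0.0427)⁴/32 = 3.26×10^-7 m⁴; J_BC = π(0.0256)⁴/32 = 4.22×10^-8 m⁴; J_CD = π(0.0771)⁴/32 = 3.47×10^-6 m⁴; J_DE = π(0.0589)⁴/32 = 1.18×10^-6 m⁴.
θ = (T/G)·Σ L_i/J_i = (1380/78.8×10⁹)·(0.237/3.26×10^-7 + 0.240/4.22×10^-8 + 0.360/3.47×10^-6 + 0.858/1.18×10^-6) = 0.1269 rad.

0.127 rad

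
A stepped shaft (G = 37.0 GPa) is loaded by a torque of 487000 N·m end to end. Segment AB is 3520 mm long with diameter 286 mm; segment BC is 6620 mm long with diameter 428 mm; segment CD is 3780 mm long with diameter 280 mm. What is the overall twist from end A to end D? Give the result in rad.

J_AB = π(0.286)⁴/32 = 6.57×10^-4 m⁴; J_BC = π(0.428)⁴/32 = 3.29×10^-3 m⁴; J_CD = π(0.280)⁴/32 = 6.03×10^-4 m⁴.
θ = (T/G)·Σ L_i/J_i = (487000/37.0×10⁹)·(3.52/6.57×10^-4 + 6.62/3.29×10^-3 + 3.78/6.03×10^-4) = 0.1794 rad.

0.179 rad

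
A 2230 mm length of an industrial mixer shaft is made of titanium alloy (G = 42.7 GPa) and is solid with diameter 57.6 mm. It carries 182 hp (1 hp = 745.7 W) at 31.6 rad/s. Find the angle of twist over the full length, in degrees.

ω = 31.6 rad/s, so T = P/ω = 182×745.7 / 31.60 = 4295 N·m.
J = πd⁴/32 = π(0.0576)⁴/32 = 1.081×10^-6 m⁴.
θ = T·L/(G·J) = 4295 × 2.23 / (42.7×10⁹ × 1.081×10^-6) = 0.2076 rad.

11.9°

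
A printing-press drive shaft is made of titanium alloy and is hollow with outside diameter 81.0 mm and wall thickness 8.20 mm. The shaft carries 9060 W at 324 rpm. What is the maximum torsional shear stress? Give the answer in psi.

ω = 2π·324/60 = 33.93 rad/s, so T = P/ω = 9060 / 33.93 = 267.0 N·m.
J = π(d_o⁴ − d_i⁴)/32 = π(0.0810⁴ − 0.0646⁴)/32 = 2.516×10^-6 m⁴.
τ_max = T·r/J = 267.0 × 0.0405 / 2.516×10^-6 = 4.298×10^6 Pa.

623 psi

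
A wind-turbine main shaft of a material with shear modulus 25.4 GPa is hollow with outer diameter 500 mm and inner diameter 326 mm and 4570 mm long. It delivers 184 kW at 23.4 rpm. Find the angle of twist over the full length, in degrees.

ω = 2π·23.4/60 = 2.450 rad/s, so T = P/ω = 184×10³ / 2.450 = 75090 N·m.
J = π(d_o⁴ − d_i⁴)/32 = π(0.500⁴ − 0.326⁴)/32 = 5.027×10^-3 m⁴.
θ = T·L/(G·J) = 75090 × 4.57 / (25.4×10⁹ × 5.027×10^-3) = 2.687×10^-3 rad.

0.154°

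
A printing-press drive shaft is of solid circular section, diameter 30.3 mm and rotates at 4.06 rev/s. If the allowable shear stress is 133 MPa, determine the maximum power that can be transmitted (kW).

18.5 kW

J = πd⁴/32 = π(0.0303)⁴/32 = 8.275×10^-8 m⁴.
T_max = τ_allow·J/r = 1.33×10^8 × 8.275×10^-8 / 0.0152 = 726.5 N·m.
ω = 2π·4.06 = 25.51 rad/s, so P_max = T_max·ω = 1.853×10^4 W.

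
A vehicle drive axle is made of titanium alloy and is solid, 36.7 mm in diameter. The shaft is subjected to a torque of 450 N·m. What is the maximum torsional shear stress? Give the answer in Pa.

4.64e7 Pa

J = πd⁴/32 = π(0.0367)⁴/32 = 1.781×10^-7 m⁴.
τ_max = T·r/J = 450.0 × 0.0184 / 1.781×10^-7 = 4.636×10^7 Pa.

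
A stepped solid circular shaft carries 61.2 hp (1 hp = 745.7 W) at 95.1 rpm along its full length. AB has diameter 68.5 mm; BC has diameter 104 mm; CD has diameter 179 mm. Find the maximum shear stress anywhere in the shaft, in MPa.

ω = 2π·95.1/60 = 9.959 rad/s, so T = P/ω = 61.2×745.7 / 9.959 = 4583 N·m.
Under the same torque, τ_max = 16T/(πd³) is largest where d is smallest — segment AB (d = 68.5 mm).
τ_max = 16·4583/(π·(0.0685)³) = 7.261×10^7 Pa.

72.6 MPa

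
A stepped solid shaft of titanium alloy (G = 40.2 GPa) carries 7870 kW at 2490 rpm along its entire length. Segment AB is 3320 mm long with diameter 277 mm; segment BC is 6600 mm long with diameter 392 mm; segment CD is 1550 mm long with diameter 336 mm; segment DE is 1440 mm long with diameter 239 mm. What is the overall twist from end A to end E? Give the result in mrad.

ω = 2π·2490/60 = 260.8 rad/s, so T = P/ω = 7870×10³ / 260.8 = 30180 N·m.
J_AB = π(0.277)⁴/32 = 5.78×10^-4 m⁴; J_BC = π(0.392)⁴/32 = 2.32×10^-3 m⁴; J_CD = π(0.336)⁴/32 = 1.25×10^-3 m⁴; J_DE = π(0.239)⁴/32 = 3.20×10^-4 m⁴.
θ = (T/G)·Σ L_i/J_i = (30180/40.2×10⁹)·(3.32/5.78×10^-4 + 6.60/2.32×10^-3 + 1.55/1.25×10^-3 + 1.44/3.20×10^-4) = 0.01076 rad.

10.8 mrad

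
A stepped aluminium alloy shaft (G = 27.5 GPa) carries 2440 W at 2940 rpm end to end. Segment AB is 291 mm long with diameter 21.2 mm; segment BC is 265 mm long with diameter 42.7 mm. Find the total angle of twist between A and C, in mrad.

ω = 2π·2940/60 = 307.9 rad/s, so T = P/ω = 2440 / 307.9 = 7.925 N·m.
J_AB = π(0.0212)⁴/32 = 1.98×10^-8 m⁴; J_BC = π(0.0427)⁴/32 = 3.26×10^-7 m⁴.
θ = (T/G)·Σ L_i/J_i = (7.925/27.5×10⁹)·(0.291/1.98×10^-8 + 0.265/3.26×10^-7) = 4.463×10^-3 rad.

4.46 mrad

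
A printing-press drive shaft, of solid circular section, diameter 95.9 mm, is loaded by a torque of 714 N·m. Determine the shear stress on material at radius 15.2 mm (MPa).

J = πd⁴/32 = π(0.0959)⁴/32 = 8.304×10^-6 m⁴.
Shear stress varies linearly with radius: τ = T·r/J = 714.0 × 0.0152 / 8.304×10^-6 = 1.307×10^6 Pa.

1.31 MPa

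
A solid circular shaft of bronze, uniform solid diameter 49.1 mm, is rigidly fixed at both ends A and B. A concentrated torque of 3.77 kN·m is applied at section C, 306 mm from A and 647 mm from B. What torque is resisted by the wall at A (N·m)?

With uniform GJ and both ends fixed, compatibility θ_AC = θ_CB gives T_A·a = T_B·b, together with T_A + T_B = T₀.
T_A = T₀·b/(a+b) = 3770·647/953.0 = 2559 N·m; T_B = 1211 N·m.

2560 N·m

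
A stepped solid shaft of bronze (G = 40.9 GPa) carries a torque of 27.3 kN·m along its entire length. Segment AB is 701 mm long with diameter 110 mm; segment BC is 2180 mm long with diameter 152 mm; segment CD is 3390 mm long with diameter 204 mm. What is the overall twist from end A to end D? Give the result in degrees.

J_AB = π(0.110)⁴/32 = 1.44×10^-5 m⁴; J_BC = π(0.152)⁴/32 = 5.24×10^-5 m⁴; J_CD = π(0.204)⁴/32 = 1.70×10^-4 m⁴.
θ = (T/G)·Σ L_i/J_i = (27300/40.9×10⁹)·(0.701/1.44×10^-5 + 2.18/5.24×10^-5 + 3.39/1.70×10^-4) = 0.07363 rad.

4.22°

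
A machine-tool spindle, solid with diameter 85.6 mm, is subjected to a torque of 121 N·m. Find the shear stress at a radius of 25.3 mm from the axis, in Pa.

J = πd⁴/32 = π(0.0856)⁴/32 = 5.271×10^-6 m⁴.
Shear stress varies linearly with radius: τ = T·r/J = 121.0 × 0.0253 / 5.271×10^-6 = 5.808×10^5 Pa.

581000 Pa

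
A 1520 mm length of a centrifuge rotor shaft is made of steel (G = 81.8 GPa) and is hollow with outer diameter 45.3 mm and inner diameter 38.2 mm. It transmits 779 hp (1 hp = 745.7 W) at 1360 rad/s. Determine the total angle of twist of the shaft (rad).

0.0388 rad

ω = 1360 rad/s, so T = P/ω = 779×745.7 / 1360 = 427.1 N·m.
J = π(d_o⁴ − d_i⁴)/32 = π(0.0453⁴ − 0.0382⁴)/32 = 2.044×10^-7 m⁴.
θ = T·L/(G·J) = 427.1 × 1.52 / (81.8×10⁹ × 2.044×10^-7) = 0.03884 rad.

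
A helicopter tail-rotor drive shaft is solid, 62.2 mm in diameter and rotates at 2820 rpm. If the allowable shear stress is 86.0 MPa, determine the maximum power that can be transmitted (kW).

J = πd⁴/32 = π(0.0622)⁴/32 = 1.469×10^-6 m⁴.
T_max = τ_allow·J/r = 8.60×10^7 × 1.469×10^-6 / 0.0311 = 4063 N·m.
ω = 2π·2820/60 = 295.3 rad/s, so P_max = T_max·ω = 1.200×10^6 W.

1200 kW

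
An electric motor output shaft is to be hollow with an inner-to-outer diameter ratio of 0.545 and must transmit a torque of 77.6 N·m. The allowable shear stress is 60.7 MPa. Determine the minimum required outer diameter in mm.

19.3 mm

For a hollow shaft with d_i/d_o = 0.545: τ_max = 16T/(π d_o³ (1−k⁴)), so d_o = [16T/(π τ_allow (1−k⁴))]^(1/3) = [16·77.60/(π·6.07×10^7·0.9118)]^(1/3) = 0.01926 m.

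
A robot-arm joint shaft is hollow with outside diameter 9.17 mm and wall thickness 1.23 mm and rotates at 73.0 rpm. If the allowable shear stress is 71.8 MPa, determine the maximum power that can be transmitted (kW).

0.0593 kW

J = π(d_o⁴ − d_i⁴)/32 = π(0.00917⁴ − 0.00671⁴)/32 = 4.952×10^-10 m⁴.
T_max = τ_allow·J/r = 7.18×10^7 × 4.952×10^-10 / 0.00458 = 7.754 N·m.
ω = 2π·73.0/60 = 7.645 rad/s, so P_max = T_max·ω = 59.28 W.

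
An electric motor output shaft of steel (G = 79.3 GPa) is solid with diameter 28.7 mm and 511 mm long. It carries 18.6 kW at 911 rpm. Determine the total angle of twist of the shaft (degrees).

1.08°

ω = 2π·911/60 = 95.40 rad/s, so T = P/ω = 18.6×10³ / 95.40 = 195.0 N·m.
J = πd⁴/32 = π(0.0287)⁴/32 = 6.661×10^-8 m⁴.
θ = T·L/(G·J) = 195.0 × 0.511 / (79.3×10⁹ × 6.661×10^-8) = 0.01886 rad.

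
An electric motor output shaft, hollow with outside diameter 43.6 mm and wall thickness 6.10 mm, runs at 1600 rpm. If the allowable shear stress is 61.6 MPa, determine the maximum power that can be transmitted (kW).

J = π(d_o⁴ − d_i⁴)/32 = π(0.0436⁴ − 0.0314⁴)/32 = 2.593×10^-7 m⁴.
T_max = τ_allow·J/r = 6.16×10^7 × 2.593×10^-7 / 0.0218 = 732.8 N·m.
ω = 2π·1600/60 = 167.6 rad/s, so P_max = T_max·ω = 1.228×10^5 W.

123 kW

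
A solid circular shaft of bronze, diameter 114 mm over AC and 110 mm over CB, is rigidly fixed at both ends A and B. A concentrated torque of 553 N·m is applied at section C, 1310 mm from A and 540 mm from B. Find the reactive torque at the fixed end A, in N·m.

Compatibility: T_A·a/J_AC = T_B·b/J_CB with T_A + T_B = T₀.
J_AC = 1.66×10^-5 m⁴, J_CB = 1.44×10^-5 m⁴, so T_A = T₀·(J_AC/a)/((J_AC/a)+(J_CB/b)) = 178.2 N·m, T_B = 374.8 N·m.

178 N·m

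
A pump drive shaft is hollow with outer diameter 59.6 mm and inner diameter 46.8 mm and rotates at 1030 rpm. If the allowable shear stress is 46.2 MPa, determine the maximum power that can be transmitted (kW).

128 kW

J = π(d_o⁴ − d_i⁴)/32 = π(0.0596⁴ − 0.0468⁴)/32 = 7.678×10^-7 m⁴.
T_max = τ_allow·J/r = 4.62×10^7 × 7.678×10^-7 / 0.0298 = 1190 N·m.
ω = 2π·1030/60 = 107.9 rad/s, so P_max = T_max·ω = 1.284×10^5 W.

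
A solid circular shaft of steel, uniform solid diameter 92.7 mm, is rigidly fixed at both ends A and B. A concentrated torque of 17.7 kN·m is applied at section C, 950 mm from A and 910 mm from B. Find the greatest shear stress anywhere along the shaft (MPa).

With uniform GJ and both ends fixed, compatibility θ_AC = θ_CB gives T_A·a = T_B·b, together with T_A + T_B = T₀.
T_A = T₀·b/(a+b) = 17700·910/1860 = 8660 N·m; T_B = 9040 N·m.
τ in each portion: τ_AC = 5.54×10^7 Pa, τ_CB = 5.78×10^7 Pa; maximum is in CB.
τ_max = T_CB·r/J = 9040·0.0464/7.25×10^-6 = 5.780×10^7 Pa.

57.8 MPa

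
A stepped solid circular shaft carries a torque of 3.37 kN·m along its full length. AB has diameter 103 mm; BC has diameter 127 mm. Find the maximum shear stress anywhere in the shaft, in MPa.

15.7 MPa

Under the same torque, τ_max = 16T/(πd³) is largest where d is smallest — segment AB (d = 103 mm).
τ_max = 16·3370/(π·(0.103)³) = 1.571×10^7 Pa.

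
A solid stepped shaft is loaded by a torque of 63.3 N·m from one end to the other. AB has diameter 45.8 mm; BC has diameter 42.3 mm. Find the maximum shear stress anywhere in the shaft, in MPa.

4.26 MPa

Under the same torque, τ_max = 16T/(πd³) is largest where d is smallest — segment BC (d = 42.3 mm).
τ_max = 16·63.30/(π·(0.0423)³) = 4.259×10^6 Pa.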